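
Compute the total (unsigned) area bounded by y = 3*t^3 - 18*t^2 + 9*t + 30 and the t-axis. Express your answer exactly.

The curve meets the t-axis where 3*t^3 - 18*t^2 + 9*t + 30 = 0, i.e. 3*(t - 5)*(t - 2)*(t + 1) = 0, at t = -1, 2, 5.
On [-1, 2] the curve lies above the axis; ∫[-1,2] (3*t^3 - 18*t^2 + 9*t + 30) dt = 243/4, giving area 243/4.
On [2, 5] the curve lies below the axis; ∫[2,5] (3*t^3 - 18*t^2 + 9*t + 30) dt = -243/4, giving area 243/4.
Total area = 243/4 + 243/4 = 243/2.

243/2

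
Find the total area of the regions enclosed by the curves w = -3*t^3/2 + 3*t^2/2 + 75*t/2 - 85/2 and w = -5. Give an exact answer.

506

Set the curves equal: -3*t^3/2 + 3*t^2/2 + 75*t/2 - 85/2 = -5, so -3*t^3/2 + 3*t^2/2 + 75*t/2 - 75/2 = 0, which factors as -3*(t - 5)*(t - 1)*(t + 5)/2 = 0. The curves meet at t = -5, 1, 5.
On [-5, 1], w = -5 is on top; that piece has area ∫[-5,1] (-(-3*t^3/2 + 3*t^2/2 + 75*t/2 - 75/2)) dt = 378.
On [1, 5], w = -3*t^3/2 + 3*t^2/2 + 75*t/2 - 85/2 is on top; that piece has area ∫[1,5] (-3*t^3/2 + 3*t^2/2 + 75*t/2 - 75/2) dt = 128.
Total enclosed area = 378 + 128 = 506.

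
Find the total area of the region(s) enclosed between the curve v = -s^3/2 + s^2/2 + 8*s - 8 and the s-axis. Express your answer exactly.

863/12

The curve meets the s-axis where -s^3/2 + s^2/2 + 8*s - 8 = 0, i.e. -(s - 4)*(s - 1)*(s + 4)/2 = 0, at s = -4, 1, 4.
On [-4, 1] the curve lies below the axis; ∫[-4,1] (-s^3/2 + s^2/2 + 8*s - 8) ds = -1375/24, giving area 1375/24.
On [1, 4] the curve lies above the axis; ∫[1,4] (-s^3/2 + s^2/2 + 8*s - 8) ds = 117/8, giving area 117/8.
Total area = 1375/24 + 117/8 = 863/12.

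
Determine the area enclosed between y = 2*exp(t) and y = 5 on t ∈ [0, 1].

The difference (2*exp(t)) - (5) = 2*exp(t) - 5 changes sign at t = log(5/2) inside [0, 1], so split the integral there.
∫[0,log(5/2)] (2*exp(t) - 5) dt = log(32/3125) + 3; the area of that piece is -3 + log(3125/32).
∫[log(5/2),1] (2*exp(t) - 5) dt = -10 - 5*log(2) + 2*exp(1) + 5*log(5).
Total area = (-3 + log(3125/32)) + (-10 - 5*log(2) + 2*exp(1) + 5*log(5)) = -13 - 10*log(2) + 2*exp(1) + 10*log(5).

-13 - 10*log(2) + 2*exp(1) + 10*log(5)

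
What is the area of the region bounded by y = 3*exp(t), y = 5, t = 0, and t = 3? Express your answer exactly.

The difference (3*exp(t)) - (5) = 3*exp(t) - 5 changes sign at t = log(5/3) inside [0, 3], so split the integral there.
∫[0,log(5/3)] (3*exp(t) - 5) dt = log(243/3125) + 2; the area of that piece is -2 + log(3125/243).
∫[log(5/3),3] (3*exp(t) - 5) dt = -20 - 5*log(3) + 5*log(5) + 3*exp(3).
Total area = (-2 + log(3125/243)) + (-20 - 5*log(3) + 5*log(5) + 3*exp(3)) = -22 - 10*log(3) + 10*log(5) + 3*exp(3).

-22 - 10*log(3) + 10*log(5) + 3*exp(3)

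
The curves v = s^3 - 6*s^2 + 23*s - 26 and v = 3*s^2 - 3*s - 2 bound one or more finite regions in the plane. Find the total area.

1/2

Set the curves equal: s^3 - 6*s^2 + 23*s - 26 = 3*s^2 - 3*s - 2, so s^3 - 9*s^2 + 26*s - 24 = 0, which factors as (s - 4)*(s - 3)*(s - 2) = 0. The curves meet at s = 2, 3, 4.
On [2, 3], v = s^3 - 6*s^2 + 23*s - 26 is on top; that piece has area ∫[2,3] (s^3 - 9*s^2 + 26*s - 24) ds = 1/4.
On [3, 4], v = 3*s^2 - 3*s - 2 is on top; that piece has area ∫[3,4] (-(s^3 - 9*s^2 + 26*s - 24)) ds = 1/4.
Total enclosed area = 1/4 + 1/4 = 1/2.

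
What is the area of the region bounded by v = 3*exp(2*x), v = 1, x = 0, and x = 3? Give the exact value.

On [0, 3], (3*exp(2*x)) - (1) = 3*exp(2*x) - 1 is ≥ 0 throughout, so the area is a single integral of |3*exp(2*x) - 1|.
∫[0,3] (3*exp(2*x) - 1) dx = -9/2 + 3*exp(6)/2.

-9/2 + 3*exp(6)/2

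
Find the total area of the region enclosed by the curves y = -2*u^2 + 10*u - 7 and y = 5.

1/3

Set the curves equal: -2*u^2 + 10*u - 7 = 5, so -2*u^2 + 10*u - 12 = 0, which factors as -2*(u - 3)*(u - 2) = 0. The curves meet at u = 2, 3.
On [2, 3], y = -2*u^2 + 10*u - 7 is on top; that piece has area ∫[2,3] (-2*u^2 + 10*u - 12) du = 1/3.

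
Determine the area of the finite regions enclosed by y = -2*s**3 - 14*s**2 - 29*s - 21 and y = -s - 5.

Set the curves equal: -2*s**3 - 14*s**2 - 29*s - 21 = -s - 5, so -2*s**3 - 14*s**2 - 28*s - 16 = 0, which factors as -2*(s + 1)*(s + 2)*(s + 4) = 0. The curves meet at s = -4, -2, -1.
On [-4, -2], y = -s - 5 is on top; that piece has area ∫[-4,-2] (-(-2*s**3 - 14*s**2 - 28*s - 16)) ds = 16/3.
On [-2, -1], y = -2*s**3 - 14*s**2 - 29*s - 21 is on top; that piece has area ∫[-2,-1] (-2*s**3 - 14*s**2 - 28*s - 16) ds = 5/6.
Total enclosed area = 16/3 + 5/6 = 37/6.

37/6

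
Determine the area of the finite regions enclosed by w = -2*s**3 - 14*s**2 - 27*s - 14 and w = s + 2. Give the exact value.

Set the curves equal: -2*s**3 - 14*s**2 - 27*s - 14 = s + 2, so -2*s**3 - 14*s**2 - 28*s - 16 = 0, which factors as -2*(s + 1)*(s + 2)*(s + 4) = 0. The curves meet at s = -4, -2, -1.
On [-4, -2], w = s + 2 is on top; that piece has area ∫[-4,-2] (-(-2*s**3 - 14*s**2 - 28*s - 16)) ds = 16/3.
On [-2, -1], w = -2*s**3 - 14*s**2 - 27*s - 14 is on top; that piece has area ∫[-2,-1] (-2*s**3 - 14*s**2 - 28*s - 16) ds = 5/6.
Total enclosed area = 16/3 + 5/6 = 37/6.

37/6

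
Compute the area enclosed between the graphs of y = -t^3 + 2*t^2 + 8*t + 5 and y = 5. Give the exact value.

148/3

Set the curves equal: -t^3 + 2*t^2 + 8*t + 5 = 5, so -t^3 + 2*t^2 + 8*t = 0, which factors as -t*(t - 4)*(t + 2) = 0. The curves meet at t = -2, 0, 4.
On [-2, 0], y = 5 is on top; that piece has area ∫[-2,0] (-(-t^3 + 2*t^2 + 8*t)) dt = 20/3.
On [0, 4], y = -t^3 + 2*t^2 + 8*t + 5 is on top; that piece has area ∫[0,4] (-t^3 + 2*t^2 + 8*t) dt = 128/3.
Total enclosed area = 20/3 + 128/3 = 148/3.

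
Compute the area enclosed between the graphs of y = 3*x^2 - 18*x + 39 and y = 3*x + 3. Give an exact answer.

Set the curves equal: 3*x^2 - 18*x + 39 = 3*x + 3, so 3*x^2 - 21*x + 36 = 0, which factors as 3*(x - 4)*(x - 3) = 0. The curves meet at x = 3, 4.
On [3, 4], y = 3*x + 3 is on top; that piece has area ∫[3,4] (-(3*x^2 - 21*x + 36)) dx = 1/2.

1/2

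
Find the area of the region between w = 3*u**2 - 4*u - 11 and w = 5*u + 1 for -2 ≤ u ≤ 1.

The difference (3*u**2 - 4*u - 11) - (5*u + 1) = 3*u**2 - 9*u - 12 changes sign at u = -1 inside [-2, 1], so split the integral there.
∫[-2,-1] (3*u**2 - 9*u - 12) du = 17/2.
∫[-1,1] (3*u**2 - 9*u - 12) du = -22; the area of that piece is 22.
Total area = 17/2 + 22 = 61/2.

61/2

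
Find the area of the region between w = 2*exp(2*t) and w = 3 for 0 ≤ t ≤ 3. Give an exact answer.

-11 - 7*log(2)/2 + log(6)/2 + 5*log(3)/2 + exp(6)

The difference (2*exp(2*t)) - (3) = 2*exp(2*t) - 3 changes sign at t = -log(2)/2 + log(3)/2 inside [0, 3], so split the integral there.
∫[0,-log(2)/2 + log(3)/2] (2*exp(2*t) - 3) dt = log(2*sqrt(6)/9) + 1/2; the area of that piece is -1/2 + log(3*sqrt(6)/4).
∫[-log(2)/2 + log(3)/2,3] (2*exp(2*t) - 3) dt = -21/2 - 3*log(2)/2 + 3*log(3)/2 + exp(6).
Total area = (-1/2 + log(3*sqrt(6)/4)) + (-21/2 - 3*log(2)/2 + 3*log(3)/2 + exp(6)) = -11 - 7*log(2)/2 + log(6)/2 + 5*log(3)/2 + exp(6).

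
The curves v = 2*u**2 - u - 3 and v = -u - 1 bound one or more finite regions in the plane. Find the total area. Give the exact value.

8/3

Set the curves equal: 2*u**2 - u - 3 = -u - 1, so 2*u**2 - 2 = 0, which factors as 2*(u - 1)*(u + 1) = 0. The curves meet at u = -1, 1.
On [-1, 1], v = -u - 1 is on top; that piece has area ∫[-1,1] (-(2*u**2 - 2)) du = 8/3.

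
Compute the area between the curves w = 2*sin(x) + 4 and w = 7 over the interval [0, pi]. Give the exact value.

-4 + 3*pi

On [0, pi], (2*sin(x) + 4) - (7) = 2*sin(x) - 3 is ≤ 0 throughout, so the area is a single integral of |2*sin(x) - 3|.
∫[0,pi] (2*sin(x) - 3) dx = 4 - 3*pi; the area of that piece is -4 + 3*pi.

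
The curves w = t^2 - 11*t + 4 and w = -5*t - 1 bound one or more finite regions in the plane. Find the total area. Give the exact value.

Set the curves equal: t^2 - 11*t + 4 = -5*t - 1, so t^2 - 6*t + 5 = 0, which factors as (t - 5)*(t - 1) = 0. The curves meet at t = 1, 5.
On [1, 5], w = -5*t - 1 is on top; that piece has area ∫[1,5] (-(t^2 - 6*t + 5)) dt = 32/3.

32/3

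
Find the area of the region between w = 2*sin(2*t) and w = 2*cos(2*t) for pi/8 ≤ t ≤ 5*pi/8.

On [pi/8, 5*pi/8], (2*sin(2*t)) - (2*cos(2*t)) = 2*sin(2*t) - 2*cos(2*t) is ≥ 0 throughout, so the area is a single integral of |2*sin(2*t) - 2*cos(2*t)|.
∫[pi/8,5*pi/8] (2*sin(2*t) - 2*cos(2*t)) dt = 2*sqrt(2).

2*sqrt(2)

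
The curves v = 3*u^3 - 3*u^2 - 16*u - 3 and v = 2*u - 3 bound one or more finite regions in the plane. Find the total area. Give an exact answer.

253/4

Set the curves equal: 3*u^3 - 3*u^2 - 16*u - 3 = 2*u - 3, so 3*u^3 - 3*u^2 - 18*u = 0, which factors as 3*u*(u - 3)*(u + 2) = 0. The curves meet at u = -2, 0, 3.
On [-2, 0], v = 3*u^3 - 3*u^2 - 16*u - 3 is on top; that piece has area ∫[-2,0] (3*u^3 - 3*u^2 - 18*u) du = 16.
On [0, 3], v = 2*u - 3 is on top; that piece has area ∫[0,3] (-(3*u^3 - 3*u^2 - 18*u)) du = 189/4.
Total enclosed area = 16 + 189/4 = 253/4.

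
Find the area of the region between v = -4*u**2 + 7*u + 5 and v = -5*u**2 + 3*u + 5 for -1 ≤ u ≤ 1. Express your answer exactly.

The difference (-4*u**2 + 7*u + 5) - (-5*u**2 + 3*u + 5) = u**2 + 4*u changes sign at u = 0 inside [-1, 1], so split the integral there.
∫[-1,0] (u**2 + 4*u) du = -5/3; the area of that piece is 5/3.
∫[0,1] (u**2 + 4*u) du = 7/3.
Total area = 5/3 + 7/3 = 4.

4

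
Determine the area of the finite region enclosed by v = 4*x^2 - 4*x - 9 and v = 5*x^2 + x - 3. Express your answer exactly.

1/6

Set the curves equal: 4*x^2 - 4*x - 9 = 5*x^2 + x - 3, so -x^2 - 5*x - 6 = 0, which factors as -(x + 2)*(x + 3) = 0. The curves meet at x = -3, -2.
On [-3, -2], v = 4*x^2 - 4*x - 9 is on top; that piece has area ∫[-3,-2] (-x^2 - 5*x - 6) dx = 1/6.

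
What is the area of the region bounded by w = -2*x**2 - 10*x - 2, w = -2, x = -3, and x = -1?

68/3

On [-3, -1], (-2*x**2 - 10*x - 2) - (-2) = -2*x**2 - 10*x is ≥ 0 throughout, so the area is a single integral of |-2*x**2 - 10*x|.
∫[-3,-1] (-2*x**2 - 10*x) dx = 68/3.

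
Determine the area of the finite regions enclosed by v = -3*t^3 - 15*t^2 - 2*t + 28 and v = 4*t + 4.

Set the curves equal: -3*t^3 - 15*t^2 - 2*t + 28 = 4*t + 4, so -3*t^3 - 15*t^2 - 6*t + 24 = 0, which factors as -3*(t - 1)*(t + 2)*(t + 4) = 0. The curves meet at t = -4, -2, 1.
On [-4, -2], v = 4*t + 4 is on top; that piece has area ∫[-4,-2] (-(-3*t^3 - 15*t^2 - 6*t + 24)) dt = 16.
On [-2, 1], v = -3*t^3 - 15*t^2 - 2*t + 28 is on top; that piece has area ∫[-2,1] (-3*t^3 - 15*t^2 - 6*t + 24) dt = 189/4.
Total enclosed area = 16 + 189/4 = 253/4.

253/4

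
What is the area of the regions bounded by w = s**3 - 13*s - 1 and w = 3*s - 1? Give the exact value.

Set the curves equal: s**3 - 13*s - 1 = 3*s - 1, so s**3 - 16*s = 0, which factors as s*(s - 4)*(s + 4) = 0. The curves meet at s = -4, 0, 4.
On [-4, 0], w = s**3 - 13*s - 1 is on top; that piece has area ∫[-4,0] (s**3 - 16*s) ds = 64.
On [0, 4], w = 3*s - 1 is on top; that piece has area ∫[0,4] (-(s**3 - 16*s)) ds = 64.
Total enclosed area = 64 + 64 = 128.

128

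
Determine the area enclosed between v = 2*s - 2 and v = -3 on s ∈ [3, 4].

8

On [3, 4], (2*s - 2) - (-3) = 2*s + 1 is ≥ 0 throughout, so the area is a single integral of |2*s + 1|.
∫[3,4] (2*s + 1) ds = 8.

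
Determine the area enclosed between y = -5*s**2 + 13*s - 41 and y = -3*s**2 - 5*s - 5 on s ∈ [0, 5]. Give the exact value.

The difference (-5*s**2 + 13*s - 41) - (-3*s**2 - 5*s - 5) = -2*s**2 + 18*s - 36 changes sign at s = 3 inside [0, 5], so split the integral there.
∫[0,3] (-2*s**2 + 18*s - 36) ds = -45; the area of that piece is 45.
∫[3,5] (-2*s**2 + 18*s - 36) ds = 20/3.
Total area = 45 + 20/3 = 155/3.

155/3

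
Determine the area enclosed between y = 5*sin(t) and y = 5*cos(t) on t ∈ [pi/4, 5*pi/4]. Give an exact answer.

On [pi/4, 5*pi/4], (5*sin(t)) - (5*cos(t)) = 5*sin(t) - 5*cos(t) is ≥ 0 throughout, so the area is a single integral of |5*sin(t) - 5*cos(t)|.
∫[pi/4,5*pi/4] (5*sin(t) - 5*cos(t)) dt = 10*sqrt(2).

10*sqrt(2)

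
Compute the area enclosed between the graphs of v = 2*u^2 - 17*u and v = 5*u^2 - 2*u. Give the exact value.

Set the curves equal: 2*u^2 - 17*u = 5*u^2 - 2*u, so -3*u^2 - 15*u = 0, which factors as -3*u*(u + 5) = 0. The curves meet at u = -5, 0.
On [-5, 0], v = 2*u^2 - 17*u is on top; that piece has area ∫[-5,0] (-3*u^2 - 15*u) du = 125/2.

125/2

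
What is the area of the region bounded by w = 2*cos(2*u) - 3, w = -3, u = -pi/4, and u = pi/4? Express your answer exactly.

2

On [-pi/4, pi/4], (2*cos(2*u) - 3) - (-3) = 2*cos(2*u) is ≥ 0 throughout, so the area is a single integral of |2*cos(2*u)|.
∫[-pi/4,pi/4] (2*cos(2*u)) du = 2.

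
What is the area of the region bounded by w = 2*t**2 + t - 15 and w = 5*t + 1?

Set the curves equal: 2*t**2 + t - 15 = 5*t + 1, so 2*t**2 - 4*t - 16 = 0, which factors as 2*(t - 4)*(t + 2) = 0. The curves meet at t = -2, 4.
On [-2, 4], w = 5*t + 1 is on top; that piece has area ∫[-2,4] (-(2*t**2 - 4*t - 16)) dt = 72.

72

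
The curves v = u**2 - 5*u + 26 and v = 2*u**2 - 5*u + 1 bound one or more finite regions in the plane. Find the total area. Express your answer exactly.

500/3

Set the curves equal: u**2 - 5*u + 26 = 2*u**2 - 5*u + 1, so -u**2 + 25 = 0, which factors as -(u - 5)*(u + 5) = 0. The curves meet at u = -5, 5.
On [-5, 5], v = u**2 - 5*u + 26 is on top; that piece has area ∫[-5,5] (-u**2 + 25) du = 500/3.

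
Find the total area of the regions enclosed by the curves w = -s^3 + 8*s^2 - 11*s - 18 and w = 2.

443/6

Set the curves equal: -s^3 + 8*s^2 - 11*s - 18 = 2, so -s^3 + 8*s^2 - 11*s - 20 = 0, which factors as -(s - 5)*(s - 4)*(s + 1) = 0. The curves meet at s = -1, 4, 5.
On [-1, 4], w = 2 is on top; that piece has area ∫[-1,4] (-(-s^3 + 8*s^2 - 11*s - 20)) ds = 875/12.
On [4, 5], w = -s^3 + 8*s^2 - 11*s - 18 is on top; that piece has area ∫[4,5] (-s^3 + 8*s^2 - 11*s - 20) ds = 11/12.
Total enclosed area = 875/12 + 11/12 = 443/6.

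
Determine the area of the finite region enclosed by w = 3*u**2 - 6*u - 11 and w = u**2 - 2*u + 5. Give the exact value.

72

Set the curves equal: 3*u**2 - 6*u - 11 = u**2 - 2*u + 5, so 2*u**2 - 4*u - 16 = 0, which factors as 2*(u - 4)*(u + 2) = 0. The curves meet at u = -2, 4.
On [-2, 4], w = u**2 - 2*u + 5 is on top; that piece has area ∫[-2,4] (-(2*u**2 - 4*u - 16)) du = 72.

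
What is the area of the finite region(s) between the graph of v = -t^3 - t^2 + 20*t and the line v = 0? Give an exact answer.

The curve meets the t-axis where -t^3 - t^2 + 20*t = 0, i.e. -t*(t - 4)*(t + 5) = 0, at t = -5, 0, 4.
On [-5, 0] the curve lies below the axis; ∫[-5,0] (-t^3 - t^2 + 20*t) dt = -1625/12, giving area 1625/12.
On [0, 4] the curve lies above the axis; ∫[0,4] (-t^3 - t^2 + 20*t) dt = 224/3, giving area 224/3.
Total area = 1625/12 + 224/3 = 2521/12.

2521/12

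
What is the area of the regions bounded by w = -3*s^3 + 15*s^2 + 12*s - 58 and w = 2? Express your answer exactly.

937/4

Set the curves equal: -3*s^3 + 15*s^2 + 12*s - 58 = 2, so -3*s^3 + 15*s^2 + 12*s - 60 = 0, which factors as -3*(s - 5)*(s - 2)*(s + 2) = 0. The curves meet at s = -2, 2, 5.
On [-2, 2], w = 2 is on top; that piece has area ∫[-2,2] (-(-3*s^3 + 15*s^2 + 12*s - 60)) ds = 160.
On [2, 5], w = -3*s^3 + 15*s^2 + 12*s - 58 is on top; that piece has area ∫[2,5] (-3*s^3 + 15*s^2 + 12*s - 60) ds = 297/4.
Total enclosed area = 160 + 297/4 = 937/4.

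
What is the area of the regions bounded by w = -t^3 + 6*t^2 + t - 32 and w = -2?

Set the curves equal: -t^3 + 6*t^2 + t - 32 = -2, so -t^3 + 6*t^2 + t - 30 = 0, which factors as -(t - 5)*(t - 3)*(t + 2) = 0. The curves meet at t = -2, 3, 5.
On [-2, 3], w = -2 is on top; that piece has area ∫[-2,3] (-(-t^3 + 6*t^2 + t - 30)) dt = 375/4.
On [3, 5], w = -t^3 + 6*t^2 + t - 32 is on top; that piece has area ∫[3,5] (-t^3 + 6*t^2 + t - 30) dt = 8.
Total enclosed area = 375/4 + 8 = 407/4.

407/4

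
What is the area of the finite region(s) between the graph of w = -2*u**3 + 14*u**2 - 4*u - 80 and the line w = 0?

The curve meets the u-axis where -2*u**3 + 14*u**2 - 4*u - 80 = 0, i.e. -2*(u - 5)*(u - 4)*(u + 2) = 0, at u = -2, 4, 5.
On [-2, 4] the curve lies below the axis; ∫[-2,4] (-2*u**3 + 14*u**2 - 4*u - 80) du = -288, giving area 288.
On [4, 5] the curve lies above the axis; ∫[4,5] (-2*u**3 + 14*u**2 - 4*u - 80) du = 13/6, giving area 13/6.
Total area = 288 + 13/6 = 1741/6.

1741/6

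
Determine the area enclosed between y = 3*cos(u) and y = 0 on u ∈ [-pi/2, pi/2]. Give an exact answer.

6

On [-pi/2, pi/2], (3*cos(u)) - (0) = 3*cos(u) is ≥ 0 throughout, so the area is a single integral of |3*cos(u)|.
∫[-pi/2,pi/2] (3*cos(u)) du = 6.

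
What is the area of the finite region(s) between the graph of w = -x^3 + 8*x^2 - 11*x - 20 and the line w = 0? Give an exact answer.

443/6

The curve meets the x-axis where -x^3 + 8*x^2 - 11*x - 20 = 0, i.e. -(x - 5)*(x - 4)*(x + 1) = 0, at x = -1, 4, 5.
On [-1, 4] the curve lies below the axis; ∫[-1,4] (-x^3 + 8*x^2 - 11*x - 20) dx = -875/12, giving area 875/12.
On [4, 5] the curve lies above the axis; ∫[4,5] (-x^3 + 8*x^2 - 11*x - 20) dx = 11/12, giving area 11/12.
Total area = 875/12 + 11/12 = 443/6.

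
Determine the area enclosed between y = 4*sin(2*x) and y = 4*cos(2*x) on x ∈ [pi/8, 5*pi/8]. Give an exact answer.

On [pi/8, 5*pi/8], (4*sin(2*x)) - (4*cos(2*x)) = 4*sin(2*x) - 4*cos(2*x) is ≥ 0 throughout, so the area is a single integral of |4*sin(2*x) - 4*cos(2*x)|.
∫[pi/8,5*pi/8] (4*sin(2*x) - 4*cos(2*x)) dx = 4*sqrt(2).

4*sqrt(2)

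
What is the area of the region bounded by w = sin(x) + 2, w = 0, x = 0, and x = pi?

2 + 2*pi

On [0, pi], (sin(x) + 2) - (0) = sin(x) + 2 is ≥ 0 throughout, so the area is a single integral of |sin(x) + 2|.
∫[0,pi] (sin(x) + 2) dx = 2 + 2*pi.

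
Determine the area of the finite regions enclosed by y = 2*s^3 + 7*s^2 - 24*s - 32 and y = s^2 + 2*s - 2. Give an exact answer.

256

Set the curves equal: 2*s^3 + 7*s^2 - 24*s - 32 = s^2 + 2*s - 2, so 2*s^3 + 6*s^2 - 26*s - 30 = 0, which factors as 2*(s - 3)*(s + 1)*(s + 5) = 0. The curves meet at s = -5, -1, 3.
On [-5, -1], y = 2*s^3 + 7*s^2 - 24*s - 32 is on top; that piece has area ∫[-5,-1] (2*s^3 + 6*s^2 - 26*s - 30) ds = 128.
On [-1, 3], y = s^2 + 2*s - 2 is on top; that piece has area ∫[-1,3] (-(2*s^3 + 6*s^2 - 26*s - 30)) ds = 128.
Total enclosed area = 128 + 128 = 256.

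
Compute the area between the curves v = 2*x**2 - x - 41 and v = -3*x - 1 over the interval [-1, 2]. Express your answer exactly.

111

On [-1, 2], (2*x**2 - x - 41) - (-3*x - 1) = 2*x**2 + 2*x - 40 is ≤ 0 throughout, so the area is a single integral of |2*x**2 + 2*x - 40|.
∫[-1,2] (2*x**2 + 2*x - 40) dx = -111; the area of that piece is 111.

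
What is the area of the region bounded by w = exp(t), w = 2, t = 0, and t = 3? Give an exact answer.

-9 + 4*log(2) + exp(3)

The difference (exp(t)) - (2) = exp(t) - 2 changes sign at t = log(2) inside [0, 3], so split the integral there.
∫[0,log(2)] (exp(t) - 2) dt = 1 - log(4); the area of that piece is -1 + log(4).
∫[log(2),3] (exp(t) - 2) dt = -8 + 2*log(2) + exp(3).
Total area = (-1 + log(4)) + (-8 + 2*log(2) + exp(3)) = -9 + 4*log(2) + exp(3).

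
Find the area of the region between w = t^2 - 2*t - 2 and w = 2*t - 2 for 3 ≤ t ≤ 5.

4

The difference (t^2 - 2*t - 2) - (2*t - 2) = t^2 - 4*t changes sign at t = 4 inside [3, 5], so split the integral there.
∫[3,4] (t^2 - 4*t) dt = -5/3; the area of that piece is 5/3.
∫[4,5] (t^2 - 4*t) dt = 7/3.
Total area = 5/3 + 7/3 = 4.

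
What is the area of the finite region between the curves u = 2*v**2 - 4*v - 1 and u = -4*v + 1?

Both boundary curves give u as a function of v, so integrate with respect to v. Setting them equal: 2*v**2 - 2 = 0, i.e. 2*(v - 1)*(v + 1) = 0, so they meet at v = -1, 1.
For v in [-1, 1], u = 2*v**2 - 4*v - 1 is on the left; area = ∫[-1,1] (-(2*v**2 - 2)) dv = 8/3.

8/3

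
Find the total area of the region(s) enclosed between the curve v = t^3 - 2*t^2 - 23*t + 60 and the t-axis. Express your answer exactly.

5137/12

The curve meets the t-axis where t^3 - 2*t^2 - 23*t + 60 = 0, i.e. (t - 4)*(t - 3)*(t + 5) = 0, at t = -5, 3, 4.
On [-5, 3] the curve lies above the axis; ∫[-5,3] (t^3 - 2*t^2 - 23*t + 60) dt = 1280/3, giving area 1280/3.
On [3, 4] the curve lies below the axis; ∫[3,4] (t^3 - 2*t^2 - 23*t + 60) dt = -17/12, giving area 17/12.
Total area = 1280/3 + 17/12 = 5137/12.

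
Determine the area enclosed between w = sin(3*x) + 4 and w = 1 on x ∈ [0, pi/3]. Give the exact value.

2/3 + pi

On [0, pi/3], (sin(3*x) + 4) - (1) = sin(3*x) + 3 is ≥ 0 throughout, so the area is a single integral of |sin(3*x) + 3|.
∫[0,pi/3] (sin(3*x) + 3) dx = 2/3 + pi.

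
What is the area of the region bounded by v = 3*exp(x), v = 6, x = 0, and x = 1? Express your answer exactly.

The difference (3*exp(x)) - (6) = 3*exp(x) - 6 changes sign at x = log(2) inside [0, 1], so split the integral there.
∫[0,log(2)] (3*exp(x) - 6) dx = 3 - log(64); the area of that piece is -3 + log(64).
∫[log(2),1] (3*exp(x) - 6) dx = -12 + 6*log(2) + 3*exp(1).
Total area = (-3 + log(64)) + (-12 + 6*log(2) + 3*exp(1)) = -15 + 3*exp(1) + 12*log(2).

-15 + 3*exp(1) + 12*log(2)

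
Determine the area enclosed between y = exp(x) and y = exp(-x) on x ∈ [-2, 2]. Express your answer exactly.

The difference (exp(x)) - (exp(-x)) = exp(x) - exp(-x) changes sign at x = 0 inside [-2, 2], so split the integral there.
∫[-2,0] (exp(x) - exp(-x)) dx = -exp(2) - exp(-2) + 2; the area of that piece is -2 + exp(-2) + exp(2).
∫[0,2] (exp(x) - exp(-x)) dx = -2 + exp(-2) + exp(2).
Total area = (-2 + exp(-2) + exp(2)) + (-2 + exp(-2) + exp(2)) = -4 + 2*exp(-2) + 2*exp(2).

-4 + 2*exp(-2) + 2*exp(2)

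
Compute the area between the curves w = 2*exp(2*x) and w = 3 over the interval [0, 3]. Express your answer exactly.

-11 - 7*log(2)/2 + log(6)/2 + 5*log(3)/2 + exp(6)

The difference (2*exp(2*x)) - (3) = 2*exp(2*x) - 3 changes sign at x = -log(2)/2 + log(3)/2 inside [0, 3], so split the integral there.
∫[0,-log(2)/2 + log(3)/2] (2*exp(2*x) - 3) dx = log(2*sqrt(6)/9) + 1/2; the area of that piece is -1/2 + log(3*sqrt(6)/4).
∫[-log(2)/2 + log(3)/2,3] (2*exp(2*x) - 3) dx = -21/2 - 3*log(2)/2 + 3*log(3)/2 + exp(6).
Total area = (-1/2 + log(3*sqrt(6)/4)) + (-21/2 - 3*log(2)/2 + 3*log(3)/2 + exp(6)) = -11 - 7*log(2)/2 + log(6)/2 + 5*log(3)/2 + exp(6).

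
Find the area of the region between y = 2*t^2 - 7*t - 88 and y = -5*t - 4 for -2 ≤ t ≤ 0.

On [-2, 0], (2*t^2 - 7*t - 88) - (-5*t - 4) = 2*t^2 - 2*t - 84 is ≤ 0 throughout, so the area is a single integral of |2*t^2 - 2*t - 84|.
∫[-2,0] (2*t^2 - 2*t - 84) dt = -476/3; the area of that piece is 476/3.

476/3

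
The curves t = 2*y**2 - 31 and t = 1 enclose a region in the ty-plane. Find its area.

Both boundary curves give t as a function of y, so integrate with respect to y. Setting them equal: 2*y**2 - 32 = 0, i.e. 2*(y - 4)*(y + 4) = 0, so they meet at y = -4, 4.
For y in [-4, 4], t = 2*y**2 - 31 is on the left; area = ∫[-4,4] (-(2*y**2 - 32)) dy = 512/3.

512/3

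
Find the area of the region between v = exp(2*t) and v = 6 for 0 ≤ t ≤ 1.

-23/2 + exp(2)/2 + 6*log(6)

The difference (exp(2*t)) - (6) = exp(2*t) - 6 changes sign at t = log(6)/2 inside [0, 1], so split the integral there.
∫[0,log(6)/2] (exp(2*t) - 6) dt = 5/2 - log(216); the area of that piece is -5/2 + log(216).
∫[log(6)/2,1] (exp(2*t) - 6) dt = -9 + exp(2)/2 + 3*log(6).
Total area = (-5/2 + log(216)) + (-9 + exp(2)/2 + 3*log(6)) = -23/2 + exp(2)/2 + 6*log(6).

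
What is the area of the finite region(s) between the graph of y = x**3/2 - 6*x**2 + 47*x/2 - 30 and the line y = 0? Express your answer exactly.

1/4

The curve meets the x-axis where x**3/2 - 6*x**2 + 47*x/2 - 30 = 0, i.e. (x - 5)*(x - 4)*(x - 3)/2 = 0, at x = 3, 4, 5.
On [3, 4] the curve lies above the axis; ∫[3,4] (x**3/2 - 6*x**2 + 47*x/2 - 30) dx = 1/8, giving area 1/8.
On [4, 5] the curve lies below the axis; ∫[4,5] (x**3/2 - 6*x**2 + 47*x/2 - 30) dx = -1/8, giving area 1/8.
Total area = 1/8 + 1/8 = 1/4.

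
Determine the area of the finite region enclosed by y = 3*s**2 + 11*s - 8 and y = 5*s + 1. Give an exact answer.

32

Set the curves equal: 3*s**2 + 11*s - 8 = 5*s + 1, so 3*s**2 + 6*s - 9 = 0, which factors as 3*(s - 1)*(s + 3) = 0. The curves meet at s = -3, 1.
On [-3, 1], y = 5*s + 1 is on top; that piece has area ∫[-3,1] (-(3*s**2 + 6*s - 9)) ds = 32.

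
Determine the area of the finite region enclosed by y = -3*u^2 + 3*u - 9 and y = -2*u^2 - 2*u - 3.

Set the curves equal: -3*u^2 + 3*u - 9 = -2*u^2 - 2*u - 3, so -u^2 + 5*u - 6 = 0, which factors as -(u - 3)*(u - 2) = 0. The curves meet at u = 2, 3.
On [2, 3], y = -3*u^2 + 3*u - 9 is on top; that piece has area ∫[2,3] (-u^2 + 5*u - 6) du = 1/6.

1/6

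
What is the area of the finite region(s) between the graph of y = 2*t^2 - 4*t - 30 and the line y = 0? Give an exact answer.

The curve meets the t-axis where 2*t^2 - 4*t - 30 = 0, i.e. 2*(t - 5)*(t + 3) = 0, at t = -3, 5.
On [-3, 5] the curve lies below the axis; ∫[-3,5] (2*t^2 - 4*t - 30) dt = -512/3, giving area 512/3.

512/3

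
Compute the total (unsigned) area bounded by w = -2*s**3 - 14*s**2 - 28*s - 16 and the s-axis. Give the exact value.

The curve meets the s-axis where -2*s**3 - 14*s**2 - 28*s - 16 = 0, i.e. -2*(s + 1)*(s + 2)*(s + 4) = 0, at s = -4, -2, -1.
On [-4, -2] the curve lies below the axis; ∫[-4,-2] (-2*s**3 - 14*s**2 - 28*s - 16) ds = -16/3, giving area 16/3.
On [-2, -1] the curve lies above the axis; ∫[-2,-1] (-2*s**3 - 14*s**2 - 28*s - 16) ds = 5/6, giving area 5/6.
Total area = 16/3 + 5/6 = 37/6.

37/6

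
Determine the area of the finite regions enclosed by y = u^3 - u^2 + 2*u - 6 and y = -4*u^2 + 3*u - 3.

Set the curves equal: u^3 - u^2 + 2*u - 6 = -4*u^2 + 3*u - 3, so u^3 + 3*u^2 - u - 3 = 0, which factors as (u - 1)*(u + 1)*(u + 3) = 0. The curves meet at u = -3, -1, 1.
On [-3, -1], y = u^3 - u^2 + 2*u - 6 is on top; that piece has area ∫[-3,-1] (u^3 + 3*u^2 - u - 3) du = 4.
On [-1, 1], y = -4*u^2 + 3*u - 3 is on top; that piece has area ∫[-1,1] (-(u^3 + 3*u^2 - u - 3)) du = 4.
Total enclosed area = 4 + 4 = 8.

8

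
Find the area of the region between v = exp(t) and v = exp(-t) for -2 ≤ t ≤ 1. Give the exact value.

-4 + exp(-2) + exp(-1) + exp(1) + exp(2)

The difference (exp(t)) - (exp(-t)) = exp(t) - exp(-t) changes sign at t = 0 inside [-2, 1], so split the integral there.
∫[-2,0] (exp(t) - exp(-t)) dt = -exp(2) - exp(-2) + 2; the area of that piece is -2 + exp(-2) + exp(2).
∫[0,1] (exp(t) - exp(-t)) dt = -2 + exp(-1) + exp(1).
Total area = (-2 + exp(-2) + exp(2)) + (-2 + exp(-1) + exp(1)) = -4 + exp(-2) + exp(-1) + exp(1) + exp(2).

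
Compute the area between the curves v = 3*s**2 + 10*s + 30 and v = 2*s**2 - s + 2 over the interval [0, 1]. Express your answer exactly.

203/6

On [0, 1], (3*s**2 + 10*s + 30) - (2*s**2 - s + 2) = s**2 + 11*s + 28 is ≥ 0 throughout, so the area is a single integral of |s**2 + 11*s + 28|.
∫[0,1] (s**2 + 11*s + 28) ds = 203/6.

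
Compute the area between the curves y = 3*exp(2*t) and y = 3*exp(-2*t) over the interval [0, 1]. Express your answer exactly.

On [0, 1], (3*exp(2*t)) - (3*exp(-2*t)) = 3*exp(2*t) - 3*exp(-2*t) is ≥ 0 throughout, so the area is a single integral of |3*exp(2*t) - 3*exp(-2*t)|.
∫[0,1] (3*exp(2*t) - 3*exp(-2*t)) dt = -3 + 3*exp(-2)/2 + 3*exp(2)/2.

-3 + 3*exp(-2)/2 + 3*exp(2)/2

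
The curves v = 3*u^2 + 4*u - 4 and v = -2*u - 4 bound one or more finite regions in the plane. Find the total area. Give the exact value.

Set the curves equal: 3*u^2 + 4*u - 4 = -2*u - 4, so 3*u^2 + 6*u = 0, which factors as 3*u*(u + 2) = 0. The curves meet at u = -2, 0.
On [-2, 0], v = -2*u - 4 is on top; that piece has area ∫[-2,0] (-(3*u^2 + 6*u)) du = 4.

4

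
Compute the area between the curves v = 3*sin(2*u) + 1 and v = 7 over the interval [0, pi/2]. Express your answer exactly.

-3 + 3*pi

On [0, pi/2], (3*sin(2*u) + 1) - (7) = 3*sin(2*u) - 6 is ≤ 0 throughout, so the area is a single integral of |3*sin(2*u) - 6|.
∫[0,pi/2] (3*sin(2*u) - 6) du = 3 - 3*pi; the area of that piece is -3 + 3*pi.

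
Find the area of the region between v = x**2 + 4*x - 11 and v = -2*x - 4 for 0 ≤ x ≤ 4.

The difference (x**2 + 4*x - 11) - (-2*x - 4) = x**2 + 6*x - 7 changes sign at x = 1 inside [0, 4], so split the integral there.
∫[0,1] (x**2 + 6*x - 7) dx = -11/3; the area of that piece is 11/3.
∫[1,4] (x**2 + 6*x - 7) dx = 45.
Total area = 11/3 + 45 = 146/3.

146/3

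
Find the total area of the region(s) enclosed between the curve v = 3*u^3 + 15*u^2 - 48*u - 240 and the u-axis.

5137/4

The curve meets the u-axis where 3*u^3 + 15*u^2 - 48*u - 240 = 0, i.e. 3*(u - 4)*(u + 4)*(u + 5) = 0, at u = -5, -4, 4.
On [-5, -4] the curve lies above the axis; ∫[-5,-4] (3*u^3 + 15*u^2 - 48*u - 240) du = 17/4, giving area 17/4.
On [-4, 4] the curve lies below the axis; ∫[-4,4] (3*u^3 + 15*u^2 - 48*u - 240) du = -1280, giving area 1280.
Total area = 17/4 + 1280 = 5137/4.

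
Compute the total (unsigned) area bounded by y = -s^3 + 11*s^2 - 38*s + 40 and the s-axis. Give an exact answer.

37/12

The curve meets the s-axis where -s^3 + 11*s^2 - 38*s + 40 = 0, i.e. -(s - 5)*(s - 4)*(s - 2) = 0, at s = 2, 4, 5.
On [2, 4] the curve lies below the axis; ∫[2,4] (-s^3 + 11*s^2 - 38*s + 40) ds = -8/3, giving area 8/3.
On [4, 5] the curve lies above the axis; ∫[4,5] (-s^3 + 11*s^2 - 38*s + 40) ds = 5/12, giving area 5/12.
Total area = 8/3 + 5/12 = 37/12.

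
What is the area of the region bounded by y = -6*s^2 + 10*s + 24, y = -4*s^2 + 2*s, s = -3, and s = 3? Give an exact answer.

The difference (-6*s^2 + 10*s + 24) - (-4*s^2 + 2*s) = -2*s^2 + 8*s + 24 changes sign at s = -2 inside [-3, 3], so split the integral there.
∫[-3,-2] (-2*s^2 + 8*s + 24) ds = -26/3; the area of that piece is 26/3.
∫[-2,3] (-2*s^2 + 8*s + 24) ds = 350/3.
Total area = 26/3 + 350/3 = 376/3.

376/3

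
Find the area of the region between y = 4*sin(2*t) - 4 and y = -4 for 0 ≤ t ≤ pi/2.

4

On [0, pi/2], (4*sin(2*t) - 4) - (-4) = 4*sin(2*t) is ≥ 0 throughout, so the area is a single integral of |4*sin(2*t)|.
∫[0,pi/2] (4*sin(2*t)) dt = 4.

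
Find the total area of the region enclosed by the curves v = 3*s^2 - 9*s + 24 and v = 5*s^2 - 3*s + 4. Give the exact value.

343/3

Set the curves equal: 3*s^2 - 9*s + 24 = 5*s^2 - 3*s + 4, so -2*s^2 - 6*s + 20 = 0, which factors as -2*(s - 2)*(s + 5) = 0. The curves meet at s = -5, 2.
On [-5, 2], v = 3*s^2 - 9*s + 24 is on top; that piece has area ∫[-5,2] (-2*s^2 - 6*s + 20) ds = 343/3.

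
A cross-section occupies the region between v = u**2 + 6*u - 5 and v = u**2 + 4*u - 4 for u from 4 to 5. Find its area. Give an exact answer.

On [4, 5], (u**2 + 6*u - 5) - (u**2 + 4*u - 4) = 2*u - 1 is ≥ 0 throughout, so the area is a single integral of |2*u - 1|.
∫[4,5] (2*u - 1) du = 8.

8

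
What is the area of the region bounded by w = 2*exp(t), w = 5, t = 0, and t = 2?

The difference (2*exp(t)) - (5) = 2*exp(t) - 5 changes sign at t = log(5/2) inside [0, 2], so split the integral there.
∫[0,log(5/2)] (2*exp(t) - 5) dt = log(32/3125) + 3; the area of that piece is -3 + log(3125/32).
∫[log(5/2),2] (2*exp(t) - 5) dt = -15 - 5*log(2) + 5*log(5) + 2*exp(2).
Total area = (-3 + log(3125/32)) + (-15 - 5*log(2) + 5*log(5) + 2*exp(2)) = -18 - 10*log(2) + 2*exp(2) + 10*log(5).

-18 - 10*log(2) + 2*exp(2) + 10*log(5)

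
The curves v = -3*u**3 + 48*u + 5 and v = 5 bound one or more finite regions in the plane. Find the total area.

384

Set the curves equal: -3*u**3 + 48*u + 5 = 5, so -3*u**3 + 48*u = 0, which factors as -3*u*(u - 4)*(u + 4) = 0. The curves meet at u = -4, 0, 4.
On [-4, 0], v = 5 is on top; that piece has area ∫[-4,0] (-(-3*u**3 + 48*u)) du = 192.
On [0, 4], v = -3*u**3 + 48*u + 5 is on top; that piece has area ∫[0,4] (-3*u**3 + 48*u) du = 192.
Total enclosed area = 192 + 192 = 384.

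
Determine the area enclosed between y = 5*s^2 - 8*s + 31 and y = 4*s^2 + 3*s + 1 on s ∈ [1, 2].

On [1, 2], (5*s^2 - 8*s + 31) - (4*s^2 + 3*s + 1) = s^2 - 11*s + 30 is ≥ 0 throughout, so the area is a single integral of |s^2 - 11*s + 30|.
∫[1,2] (s^2 - 11*s + 30) ds = 95/6.

95/6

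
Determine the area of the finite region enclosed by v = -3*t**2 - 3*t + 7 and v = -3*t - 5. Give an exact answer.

32

Set the curves equal: -3*t**2 - 3*t + 7 = -3*t - 5, so -3*t**2 + 12 = 0, which factors as -3*(t - 2)*(t + 2) = 0. The curves meet at t = -2, 2.
On [-2, 2], v = -3*t**2 - 3*t + 7 is on top; that piece has area ∫[-2,2] (-3*t**2 + 12) dt = 32.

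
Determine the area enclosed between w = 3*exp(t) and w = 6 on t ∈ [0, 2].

The difference (3*exp(t)) - (6) = 3*exp(t) - 6 changes sign at t = log(2) inside [0, 2], so split the integral there.
∫[0,log(2)] (3*exp(t) - 6) dt = 3 - log(64); the area of that piece is -3 + log(64).
∫[log(2),2] (3*exp(t) - 6) dt = -18 + 6*log(2) + 3*exp(2).
Total area = (-3 + log(64)) + (-18 + 6*log(2) + 3*exp(2)) = -21 + 12*log(2) + 3*exp(2).

-21 + 12*log(2) + 3*exp(2)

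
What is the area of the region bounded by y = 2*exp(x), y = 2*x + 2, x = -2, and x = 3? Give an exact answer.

On [-2, 3], (2*exp(x)) - (2*x + 2) = -2*x + 2*exp(x) - 2 is ≥ 0 throughout, so the area is a single integral of |-2*x + 2*exp(x) - 2|.
∫[-2,3] (-2*x + 2*exp(x) - 2) dx = -15 - 2*exp(-2) + 2*exp(3).

-15 - 2*exp(-2) + 2*exp(3)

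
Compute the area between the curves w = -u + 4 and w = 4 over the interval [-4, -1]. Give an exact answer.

On [-4, -1], (-u + 4) - (4) = -u is ≥ 0 throughout, so the area is a single integral of |-u|.
∫[-4,-1] (-u) du = 15/2.

15/2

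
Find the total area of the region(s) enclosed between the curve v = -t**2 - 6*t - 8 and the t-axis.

4/3

The curve meets the t-axis where -t**2 - 6*t - 8 = 0, i.e. -(t + 2)*(t + 4) = 0, at t = -4, -2.
On [-4, -2] the curve lies above the axis; ∫[-4,-2] (-t**2 - 6*t - 8) dt = 4/3, giving area 4/3.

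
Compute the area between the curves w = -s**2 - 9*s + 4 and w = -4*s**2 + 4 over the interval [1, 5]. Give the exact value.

36

The difference (-s**2 - 9*s + 4) - (-4*s**2 + 4) = 3*s**2 - 9*s changes sign at s = 3 inside [1, 5], so split the integral there.
∫[1,3] (3*s**2 - 9*s) ds = -10; the area of that piece is 10.
∫[3,5] (3*s**2 - 9*s) ds = 26.
Total area = 10 + 26 = 36.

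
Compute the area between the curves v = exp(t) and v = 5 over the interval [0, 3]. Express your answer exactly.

The difference (exp(t)) - (5) = exp(t) - 5 changes sign at t = log(5) inside [0, 3], so split the integral there.
∫[0,log(5)] (exp(t) - 5) dt = 4 - log(3125); the area of that piece is -4 + log(3125).
∫[log(5),3] (exp(t) - 5) dt = -20 + 5*log(5) + exp(3).
Total area = (-4 + log(3125)) + (-20 + 5*log(5) + exp(3)) = -24 + 10*log(5) + exp(3).

-24 + 10*log(5) + exp(3)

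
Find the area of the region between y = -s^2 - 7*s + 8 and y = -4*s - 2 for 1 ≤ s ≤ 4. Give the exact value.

119/6

The difference (-s^2 - 7*s + 8) - (-4*s - 2) = -s^2 - 3*s + 10 changes sign at s = 2 inside [1, 4], so split the integral there.
∫[1,2] (-s^2 - 3*s + 10) ds = 19/6.
∫[2,4] (-s^2 - 3*s + 10) ds = -50/3; the area of that piece is 50/3.
Total area = 19/6 + 50/3 = 119/6.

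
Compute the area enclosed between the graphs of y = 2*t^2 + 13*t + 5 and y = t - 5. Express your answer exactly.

Set the curves equal: 2*t^2 + 13*t + 5 = t - 5, so 2*t^2 + 12*t + 10 = 0, which factors as 2*(t + 1)*(t + 5) = 0. The curves meet at t = -5, -1.
On [-5, -1], y = t - 5 is on top; that piece has area ∫[-5,-1] (-(2*t^2 + 12*t + 10)) dt = 64/3.

64/3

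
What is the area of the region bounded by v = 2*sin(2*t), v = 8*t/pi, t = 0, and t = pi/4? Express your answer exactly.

1 - pi/4

On [0, pi/4], (2*sin(2*t)) - (8*t/pi) = -8*t/pi + 2*sin(2*t) is ≥ 0 throughout, so the area is a single integral of |-8*t/pi + 2*sin(2*t)|.
∫[0,pi/4] (-8*t/pi + 2*sin(2*t)) dt = 1 - pi/4.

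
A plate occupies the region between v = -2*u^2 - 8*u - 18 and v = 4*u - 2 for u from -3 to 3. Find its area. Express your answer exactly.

404/3

The difference (-2*u^2 - 8*u - 18) - (4*u - 2) = -2*u^2 - 12*u - 16 changes sign at u = -2 inside [-3, 3], so split the integral there.
∫[-3,-2] (-2*u^2 - 12*u - 16) du = 4/3.
∫[-2,3] (-2*u^2 - 12*u - 16) du = -400/3; the area of that piece is 400/3.
Total area = 4/3 + 400/3 = 404/3.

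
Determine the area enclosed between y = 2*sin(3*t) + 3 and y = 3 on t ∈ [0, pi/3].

On [0, pi/3], (2*sin(3*t) + 3) - (3) = 2*sin(3*t) is ≥ 0 throughout, so the area is a single integral of |2*sin(3*t)|.
∫[0,pi/3] (2*sin(3*t)) dt = 4/3.

4/3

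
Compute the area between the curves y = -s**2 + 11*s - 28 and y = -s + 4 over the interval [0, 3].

On [0, 3], (-s**2 + 11*s - 28) - (-s + 4) = -s**2 + 12*s - 32 is ≤ 0 throughout, so the area is a single integral of |-s**2 + 12*s - 32|.
∫[0,3] (-s**2 + 12*s - 32) ds = -51; the area of that piece is 51.

51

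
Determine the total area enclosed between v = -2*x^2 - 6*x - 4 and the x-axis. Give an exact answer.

The curve meets the x-axis where -2*x^2 - 6*x - 4 = 0, i.e. -2*(x + 1)*(x + 2) = 0, at x = -2, -1.
On [-2, -1] the curve lies above the axis; ∫[-2,-1] (-2*x^2 - 6*x - 4) dx = 1/3, giving area 1/3.

1/3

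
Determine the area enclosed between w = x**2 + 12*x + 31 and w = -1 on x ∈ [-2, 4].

288

On [-2, 4], (x**2 + 12*x + 31) - (-1) = x**2 + 12*x + 32 is ≥ 0 throughout, so the area is a single integral of |x**2 + 12*x + 32|.
∫[-2,4] (x**2 + 12*x + 32) dx = 288.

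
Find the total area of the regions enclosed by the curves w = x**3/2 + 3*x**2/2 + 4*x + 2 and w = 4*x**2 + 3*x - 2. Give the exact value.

253/24

Set the curves equal: x**3/2 + 3*x**2/2 + 4*x + 2 = 4*x**2 + 3*x - 2, so x**3/2 - 5*x**2/2 + x + 4 = 0, which factors as (x - 4)*(x - 2)*(x + 1)/2 = 0. The curves meet at x = -1, 2, 4.
On [-1, 2], w = x**3/2 + 3*x**2/2 + 4*x + 2 is on top; that piece has area ∫[-1,2] (x**3/2 - 5*x**2/2 + x + 4) dx = 63/8.
On [2, 4], w = 4*x**2 + 3*x - 2 is on top; that piece has area ∫[2,4] (-(x**3/2 - 5*x**2/2 + x + 4)) dx = 8/3.
Total enclosed area = 63/8 + 8/3 = 253/24.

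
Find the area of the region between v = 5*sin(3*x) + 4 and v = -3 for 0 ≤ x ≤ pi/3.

10/3 + 7*pi/3

On [0, pi/3], (5*sin(3*x) + 4) - (-3) = 5*sin(3*x) + 7 is ≥ 0 throughout, so the area is a single integral of |5*sin(3*x) + 7|.
∫[0,pi/3] (5*sin(3*x) + 7) dx = 10/3 + 7*pi/3.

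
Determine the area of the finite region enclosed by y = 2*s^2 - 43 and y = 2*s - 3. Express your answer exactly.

243

Set the curves equal: 2*s^2 - 43 = 2*s - 3, so 2*s^2 - 2*s - 40 = 0, which factors as 2*(s - 5)*(s + 4) = 0. The curves meet at s = -4, 5.
On [-4, 5], y = 2*s - 3 is on top; that piece has area ∫[-4,5] (-(2*s^2 - 2*s - 40)) ds = 243.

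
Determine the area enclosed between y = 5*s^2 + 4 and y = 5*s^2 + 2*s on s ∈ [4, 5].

5

On [4, 5], (5*s^2 + 4) - (5*s^2 + 2*s) = -2*s + 4 is ≤ 0 throughout, so the area is a single integral of |-2*s + 4|.
∫[4,5] (-2*s + 4) ds = -5; the area of that piece is 5.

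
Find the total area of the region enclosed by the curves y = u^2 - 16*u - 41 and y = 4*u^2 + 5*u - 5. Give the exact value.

1/2

Set the curves equal: u^2 - 16*u - 41 = 4*u^2 + 5*u - 5, so -3*u^2 - 21*u - 36 = 0, which factors as -3*(u + 3)*(u + 4) = 0. The curves meet at u = -4, -3.
On [-4, -3], y = u^2 - 16*u - 41 is on top; that piece has area ∫[-4,-3] (-3*u^2 - 21*u - 36) du = 1/2.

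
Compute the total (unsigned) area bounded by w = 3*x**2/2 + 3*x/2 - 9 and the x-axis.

The curve meets the x-axis where 3*x**2/2 + 3*x/2 - 9 = 0, i.e. 3*(x - 2)*(x + 3)/2 = 0, at x = -3, 2.
On [-3, 2] the curve lies below the axis; ∫[-3,2] (3*x**2/2 + 3*x/2 - 9) dx = -125/4, giving area 125/4.

125/4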